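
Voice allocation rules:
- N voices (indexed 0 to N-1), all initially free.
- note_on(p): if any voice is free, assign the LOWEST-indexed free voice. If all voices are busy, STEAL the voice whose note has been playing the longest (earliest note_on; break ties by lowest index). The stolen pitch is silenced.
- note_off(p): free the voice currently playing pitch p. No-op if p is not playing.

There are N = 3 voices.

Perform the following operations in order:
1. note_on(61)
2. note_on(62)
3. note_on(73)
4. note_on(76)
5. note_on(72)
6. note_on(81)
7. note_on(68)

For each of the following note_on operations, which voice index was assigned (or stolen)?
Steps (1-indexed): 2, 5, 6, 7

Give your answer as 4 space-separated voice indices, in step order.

Answer: 1 1 2 0

Derivation:
Op 1: note_on(61): voice 0 is free -> assigned | voices=[61 - -]
Op 2: note_on(62): voice 1 is free -> assigned | voices=[61 62 -]
Op 3: note_on(73): voice 2 is free -> assigned | voices=[61 62 73]
Op 4: note_on(76): all voices busy, STEAL voice 0 (pitch 61, oldest) -> assign | voices=[76 62 73]
Op 5: note_on(72): all voices busy, STEAL voice 1 (pitch 62, oldest) -> assign | voices=[76 72 73]
Op 6: note_on(81): all voices busy, STEAL voice 2 (pitch 73, oldest) -> assign | voices=[76 72 81]
Op 7: note_on(68): all voices busy, STEAL voice 0 (pitch 76, oldest) -> assign | voices=[68 72 81]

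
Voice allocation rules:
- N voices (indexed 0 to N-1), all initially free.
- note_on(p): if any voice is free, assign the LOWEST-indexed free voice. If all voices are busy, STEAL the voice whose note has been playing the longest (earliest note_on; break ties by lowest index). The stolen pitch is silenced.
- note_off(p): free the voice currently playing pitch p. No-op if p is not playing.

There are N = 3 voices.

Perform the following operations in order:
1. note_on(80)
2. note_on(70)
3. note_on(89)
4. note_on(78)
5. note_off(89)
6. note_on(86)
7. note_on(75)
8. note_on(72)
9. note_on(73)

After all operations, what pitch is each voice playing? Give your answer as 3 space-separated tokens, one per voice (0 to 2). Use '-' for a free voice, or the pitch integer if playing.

Answer: 72 75 73

Derivation:
Op 1: note_on(80): voice 0 is free -> assigned | voices=[80 - -]
Op 2: note_on(70): voice 1 is free -> assigned | voices=[80 70 -]
Op 3: note_on(89): voice 2 is free -> assigned | voices=[80 70 89]
Op 4: note_on(78): all voices busy, STEAL voice 0 (pitch 80, oldest) -> assign | voices=[78 70 89]
Op 5: note_off(89): free voice 2 | voices=[78 70 -]
Op 6: note_on(86): voice 2 is free -> assigned | voices=[78 70 86]
Op 7: note_on(75): all voices busy, STEAL voice 1 (pitch 70, oldest) -> assign | voices=[78 75 86]
Op 8: note_on(72): all voices busy, STEAL voice 0 (pitch 78, oldest) -> assign | voices=[72 75 86]
Op 9: note_on(73): all voices busy, STEAL voice 2 (pitch 86, oldest) -> assign | voices=[72 75 73]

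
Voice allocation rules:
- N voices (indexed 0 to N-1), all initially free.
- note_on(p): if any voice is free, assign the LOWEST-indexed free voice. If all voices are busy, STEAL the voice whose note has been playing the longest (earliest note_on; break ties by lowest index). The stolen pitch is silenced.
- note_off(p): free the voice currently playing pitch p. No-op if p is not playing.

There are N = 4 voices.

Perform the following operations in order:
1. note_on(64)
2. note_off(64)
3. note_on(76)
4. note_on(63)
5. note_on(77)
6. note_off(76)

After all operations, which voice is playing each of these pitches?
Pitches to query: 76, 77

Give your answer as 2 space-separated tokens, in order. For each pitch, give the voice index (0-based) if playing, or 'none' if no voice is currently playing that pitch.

Answer: none 2

Derivation:
Op 1: note_on(64): voice 0 is free -> assigned | voices=[64 - - -]
Op 2: note_off(64): free voice 0 | voices=[- - - -]
Op 3: note_on(76): voice 0 is free -> assigned | voices=[76 - - -]
Op 4: note_on(63): voice 1 is free -> assigned | voices=[76 63 - -]
Op 5: note_on(77): voice 2 is free -> assigned | voices=[76 63 77 -]
Op 6: note_off(76): free voice 0 | voices=[- 63 77 -]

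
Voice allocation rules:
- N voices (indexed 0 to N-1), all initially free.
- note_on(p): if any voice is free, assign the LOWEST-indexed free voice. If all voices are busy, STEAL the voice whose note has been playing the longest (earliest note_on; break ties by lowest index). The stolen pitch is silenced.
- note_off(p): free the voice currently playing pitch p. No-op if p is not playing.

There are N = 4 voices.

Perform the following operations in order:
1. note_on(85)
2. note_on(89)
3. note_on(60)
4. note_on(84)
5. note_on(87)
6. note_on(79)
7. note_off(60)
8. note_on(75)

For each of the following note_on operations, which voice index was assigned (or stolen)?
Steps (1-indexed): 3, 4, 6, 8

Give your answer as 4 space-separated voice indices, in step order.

Op 1: note_on(85): voice 0 is free -> assigned | voices=[85 - - -]
Op 2: note_on(89): voice 1 is free -> assigned | voices=[85 89 - -]
Op 3: note_on(60): voice 2 is free -> assigned | voices=[85 89 60 -]
Op 4: note_on(84): voice 3 is free -> assigned | voices=[85 89 60 84]
Op 5: note_on(87): all voices busy, STEAL voice 0 (pitch 85, oldest) -> assign | voices=[87 89 60 84]
Op 6: note_on(79): all voices busy, STEAL voice 1 (pitch 89, oldest) -> assign | voices=[87 79 60 84]
Op 7: note_off(60): free voice 2 | voices=[87 79 - 84]
Op 8: note_on(75): voice 2 is free -> assigned | voices=[87 79 75 84]

Answer: 2 3 1 2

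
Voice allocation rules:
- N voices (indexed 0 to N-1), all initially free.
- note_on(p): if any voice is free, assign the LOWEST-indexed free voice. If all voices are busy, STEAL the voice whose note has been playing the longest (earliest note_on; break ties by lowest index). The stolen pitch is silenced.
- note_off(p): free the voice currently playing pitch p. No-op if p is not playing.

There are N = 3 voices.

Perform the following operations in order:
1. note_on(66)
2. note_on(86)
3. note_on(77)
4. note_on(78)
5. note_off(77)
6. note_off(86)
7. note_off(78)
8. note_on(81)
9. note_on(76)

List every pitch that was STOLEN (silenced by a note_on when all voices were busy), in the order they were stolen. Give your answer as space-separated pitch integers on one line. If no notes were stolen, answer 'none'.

Answer: 66

Derivation:
Op 1: note_on(66): voice 0 is free -> assigned | voices=[66 - -]
Op 2: note_on(86): voice 1 is free -> assigned | voices=[66 86 -]
Op 3: note_on(77): voice 2 is free -> assigned | voices=[66 86 77]
Op 4: note_on(78): all voices busy, STEAL voice 0 (pitch 66, oldest) -> assign | voices=[78 86 77]
Op 5: note_off(77): free voice 2 | voices=[78 86 -]
Op 6: note_off(86): free voice 1 | voices=[78 - -]
Op 7: note_off(78): free voice 0 | voices=[- - -]
Op 8: note_on(81): voice 0 is free -> assigned | voices=[81 - -]
Op 9: note_on(76): voice 1 is free -> assigned | voices=[81 76 -]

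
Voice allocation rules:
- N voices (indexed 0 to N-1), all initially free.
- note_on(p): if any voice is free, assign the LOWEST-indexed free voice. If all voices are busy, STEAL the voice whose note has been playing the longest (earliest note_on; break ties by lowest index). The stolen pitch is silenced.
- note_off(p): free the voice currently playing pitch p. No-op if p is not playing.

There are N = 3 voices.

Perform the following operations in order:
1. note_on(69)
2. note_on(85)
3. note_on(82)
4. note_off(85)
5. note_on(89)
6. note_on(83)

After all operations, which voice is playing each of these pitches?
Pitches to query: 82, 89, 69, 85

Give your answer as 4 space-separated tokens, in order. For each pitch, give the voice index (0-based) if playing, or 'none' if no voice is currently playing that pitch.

Answer: 2 1 none none

Derivation:
Op 1: note_on(69): voice 0 is free -> assigned | voices=[69 - -]
Op 2: note_on(85): voice 1 is free -> assigned | voices=[69 85 -]
Op 3: note_on(82): voice 2 is free -> assigned | voices=[69 85 82]
Op 4: note_off(85): free voice 1 | voices=[69 - 82]
Op 5: note_on(89): voice 1 is free -> assigned | voices=[69 89 82]
Op 6: note_on(83): all voices busy, STEAL voice 0 (pitch 69, oldest) -> assign | voices=[83 89 82]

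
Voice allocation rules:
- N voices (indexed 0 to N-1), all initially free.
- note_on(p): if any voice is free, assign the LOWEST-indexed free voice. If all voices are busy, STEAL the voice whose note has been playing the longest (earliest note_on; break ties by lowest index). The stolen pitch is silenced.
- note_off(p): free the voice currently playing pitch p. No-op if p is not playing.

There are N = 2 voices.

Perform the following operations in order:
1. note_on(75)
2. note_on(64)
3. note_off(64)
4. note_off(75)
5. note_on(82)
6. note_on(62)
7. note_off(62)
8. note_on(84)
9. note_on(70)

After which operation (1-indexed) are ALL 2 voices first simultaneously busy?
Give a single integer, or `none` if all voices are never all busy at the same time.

Op 1: note_on(75): voice 0 is free -> assigned | voices=[75 -]
Op 2: note_on(64): voice 1 is free -> assigned | voices=[75 64]
Op 3: note_off(64): free voice 1 | voices=[75 -]
Op 4: note_off(75): free voice 0 | voices=[- -]
Op 5: note_on(82): voice 0 is free -> assigned | voices=[82 -]
Op 6: note_on(62): voice 1 is free -> assigned | voices=[82 62]
Op 7: note_off(62): free voice 1 | voices=[82 -]
Op 8: note_on(84): voice 1 is free -> assigned | voices=[82 84]
Op 9: note_on(70): all voices busy, STEAL voice 0 (pitch 82, oldest) -> assign | voices=[70 84]

Answer: 2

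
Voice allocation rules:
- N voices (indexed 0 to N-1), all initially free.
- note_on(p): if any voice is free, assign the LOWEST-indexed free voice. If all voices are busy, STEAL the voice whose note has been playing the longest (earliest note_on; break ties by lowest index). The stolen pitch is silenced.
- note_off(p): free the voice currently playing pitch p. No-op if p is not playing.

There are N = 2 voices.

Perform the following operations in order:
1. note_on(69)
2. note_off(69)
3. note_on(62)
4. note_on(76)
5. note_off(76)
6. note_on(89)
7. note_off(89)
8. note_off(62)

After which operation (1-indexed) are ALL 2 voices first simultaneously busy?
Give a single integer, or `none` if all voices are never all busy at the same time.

Op 1: note_on(69): voice 0 is free -> assigned | voices=[69 -]
Op 2: note_off(69): free voice 0 | voices=[- -]
Op 3: note_on(62): voice 0 is free -> assigned | voices=[62 -]
Op 4: note_on(76): voice 1 is free -> assigned | voices=[62 76]
Op 5: note_off(76): free voice 1 | voices=[62 -]
Op 6: note_on(89): voice 1 is free -> assigned | voices=[62 89]
Op 7: note_off(89): free voice 1 | voices=[62 -]
Op 8: note_off(62): free voice 0 | voices=[- -]

Answer: 4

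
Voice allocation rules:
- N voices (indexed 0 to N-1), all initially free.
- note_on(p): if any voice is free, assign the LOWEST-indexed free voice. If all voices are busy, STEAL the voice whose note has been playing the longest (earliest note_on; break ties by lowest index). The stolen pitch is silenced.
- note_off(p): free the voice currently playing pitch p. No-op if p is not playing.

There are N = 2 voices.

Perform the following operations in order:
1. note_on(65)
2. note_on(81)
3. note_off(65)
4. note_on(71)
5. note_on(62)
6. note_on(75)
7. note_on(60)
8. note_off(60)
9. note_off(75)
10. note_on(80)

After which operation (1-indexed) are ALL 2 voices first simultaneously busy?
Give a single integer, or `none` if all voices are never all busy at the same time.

Answer: 2

Derivation:
Op 1: note_on(65): voice 0 is free -> assigned | voices=[65 -]
Op 2: note_on(81): voice 1 is free -> assigned | voices=[65 81]
Op 3: note_off(65): free voice 0 | voices=[- 81]
Op 4: note_on(71): voice 0 is free -> assigned | voices=[71 81]
Op 5: note_on(62): all voices busy, STEAL voice 1 (pitch 81, oldest) -> assign | voices=[71 62]
Op 6: note_on(75): all voices busy, STEAL voice 0 (pitch 71, oldest) -> assign | voices=[75 62]
Op 7: note_on(60): all voices busy, STEAL voice 1 (pitch 62, oldest) -> assign | voices=[75 60]
Op 8: note_off(60): free voice 1 | voices=[75 -]
Op 9: note_off(75): free voice 0 | voices=[- -]
Op 10: note_on(80): voice 0 is free -> assigned | voices=[80 -]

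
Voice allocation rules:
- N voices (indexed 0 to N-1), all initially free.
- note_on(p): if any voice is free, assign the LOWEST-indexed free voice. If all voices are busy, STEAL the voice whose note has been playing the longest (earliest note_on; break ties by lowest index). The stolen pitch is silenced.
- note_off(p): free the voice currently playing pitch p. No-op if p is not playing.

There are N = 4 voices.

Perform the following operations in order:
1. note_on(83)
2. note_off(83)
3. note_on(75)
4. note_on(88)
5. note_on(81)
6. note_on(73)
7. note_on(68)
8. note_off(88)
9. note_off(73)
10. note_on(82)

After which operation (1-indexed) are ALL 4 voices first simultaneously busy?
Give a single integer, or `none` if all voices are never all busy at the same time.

Op 1: note_on(83): voice 0 is free -> assigned | voices=[83 - - -]
Op 2: note_off(83): free voice 0 | voices=[- - - -]
Op 3: note_on(75): voice 0 is free -> assigned | voices=[75 - - -]
Op 4: note_on(88): voice 1 is free -> assigned | voices=[75 88 - -]
Op 5: note_on(81): voice 2 is free -> assigned | voices=[75 88 81 -]
Op 6: note_on(73): voice 3 is free -> assigned | voices=[75 88 81 73]
Op 7: note_on(68): all voices busy, STEAL voice 0 (pitch 75, oldest) -> assign | voices=[68 88 81 73]
Op 8: note_off(88): free voice 1 | voices=[68 - 81 73]
Op 9: note_off(73): free voice 3 | voices=[68 - 81 -]
Op 10: note_on(82): voice 1 is free -> assigned | voices=[68 82 81 -]

Answer: 6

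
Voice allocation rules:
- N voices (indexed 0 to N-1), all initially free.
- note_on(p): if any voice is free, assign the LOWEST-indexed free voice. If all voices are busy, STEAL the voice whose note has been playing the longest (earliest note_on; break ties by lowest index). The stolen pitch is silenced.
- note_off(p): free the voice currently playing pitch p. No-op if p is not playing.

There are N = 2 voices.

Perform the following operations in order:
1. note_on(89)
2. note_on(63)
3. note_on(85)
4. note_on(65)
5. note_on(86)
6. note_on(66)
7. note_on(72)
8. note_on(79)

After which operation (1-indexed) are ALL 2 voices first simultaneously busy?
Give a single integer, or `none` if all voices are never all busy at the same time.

Answer: 2

Derivation:
Op 1: note_on(89): voice 0 is free -> assigned | voices=[89 -]
Op 2: note_on(63): voice 1 is free -> assigned | voices=[89 63]
Op 3: note_on(85): all voices busy, STEAL voice 0 (pitch 89, oldest) -> assign | voices=[85 63]
Op 4: note_on(65): all voices busy, STEAL voice 1 (pitch 63, oldest) -> assign | voices=[85 65]
Op 5: note_on(86): all voices busy, STEAL voice 0 (pitch 85, oldest) -> assign | voices=[86 65]
Op 6: note_on(66): all voices busy, STEAL voice 1 (pitch 65, oldest) -> assign | voices=[86 66]
Op 7: note_on(72): all voices busy, STEAL voice 0 (pitch 86, oldest) -> assign | voices=[72 66]
Op 8: note_on(79): all voices busy, STEAL voice 1 (pitch 66, oldest) -> assign | voices=[72 79]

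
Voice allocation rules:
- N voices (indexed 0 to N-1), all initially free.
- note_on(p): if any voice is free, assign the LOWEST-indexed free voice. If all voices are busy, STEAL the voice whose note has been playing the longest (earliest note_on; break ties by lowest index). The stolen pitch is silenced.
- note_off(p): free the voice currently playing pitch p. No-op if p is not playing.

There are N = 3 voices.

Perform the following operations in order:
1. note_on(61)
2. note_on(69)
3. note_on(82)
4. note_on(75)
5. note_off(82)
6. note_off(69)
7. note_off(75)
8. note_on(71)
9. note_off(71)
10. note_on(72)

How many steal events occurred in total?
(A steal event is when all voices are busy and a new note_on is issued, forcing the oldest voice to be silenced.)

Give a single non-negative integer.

Answer: 1

Derivation:
Op 1: note_on(61): voice 0 is free -> assigned | voices=[61 - -]
Op 2: note_on(69): voice 1 is free -> assigned | voices=[61 69 -]
Op 3: note_on(82): voice 2 is free -> assigned | voices=[61 69 82]
Op 4: note_on(75): all voices busy, STEAL voice 0 (pitch 61, oldest) -> assign | voices=[75 69 82]
Op 5: note_off(82): free voice 2 | voices=[75 69 -]
Op 6: note_off(69): free voice 1 | voices=[75 - -]
Op 7: note_off(75): free voice 0 | voices=[- - -]
Op 8: note_on(71): voice 0 is free -> assigned | voices=[71 - -]
Op 9: note_off(71): free voice 0 | voices=[- - -]
Op 10: note_on(72): voice 0 is free -> assigned | voices=[72 - -]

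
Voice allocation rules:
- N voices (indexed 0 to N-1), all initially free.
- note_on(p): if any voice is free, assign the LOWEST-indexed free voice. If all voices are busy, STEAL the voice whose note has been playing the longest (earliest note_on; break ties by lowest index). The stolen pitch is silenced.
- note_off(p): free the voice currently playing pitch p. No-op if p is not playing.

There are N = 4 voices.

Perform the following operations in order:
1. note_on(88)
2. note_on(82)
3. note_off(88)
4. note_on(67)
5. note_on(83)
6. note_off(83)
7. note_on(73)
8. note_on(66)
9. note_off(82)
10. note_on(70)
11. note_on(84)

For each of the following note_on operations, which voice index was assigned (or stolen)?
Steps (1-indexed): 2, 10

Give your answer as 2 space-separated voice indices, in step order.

Op 1: note_on(88): voice 0 is free -> assigned | voices=[88 - - -]
Op 2: note_on(82): voice 1 is free -> assigned | voices=[88 82 - -]
Op 3: note_off(88): free voice 0 | voices=[- 82 - -]
Op 4: note_on(67): voice 0 is free -> assigned | voices=[67 82 - -]
Op 5: note_on(83): voice 2 is free -> assigned | voices=[67 82 83 -]
Op 6: note_off(83): free voice 2 | voices=[67 82 - -]
Op 7: note_on(73): voice 2 is free -> assigned | voices=[67 82 73 -]
Op 8: note_on(66): voice 3 is free -> assigned | voices=[67 82 73 66]
Op 9: note_off(82): free voice 1 | voices=[67 - 73 66]
Op 10: note_on(70): voice 1 is free -> assigned | voices=[67 70 73 66]
Op 11: note_on(84): all voices busy, STEAL voice 0 (pitch 67, oldest) -> assign | voices=[84 70 73 66]

Answer: 1 1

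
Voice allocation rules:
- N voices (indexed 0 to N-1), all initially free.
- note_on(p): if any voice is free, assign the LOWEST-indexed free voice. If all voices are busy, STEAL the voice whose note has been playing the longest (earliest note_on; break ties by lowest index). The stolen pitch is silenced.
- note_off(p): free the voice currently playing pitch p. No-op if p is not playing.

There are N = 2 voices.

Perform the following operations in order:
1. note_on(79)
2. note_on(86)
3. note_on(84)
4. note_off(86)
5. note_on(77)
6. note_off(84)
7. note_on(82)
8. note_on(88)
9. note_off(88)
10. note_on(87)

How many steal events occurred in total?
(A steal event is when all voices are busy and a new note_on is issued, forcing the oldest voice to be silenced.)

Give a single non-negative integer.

Op 1: note_on(79): voice 0 is free -> assigned | voices=[79 -]
Op 2: note_on(86): voice 1 is free -> assigned | voices=[79 86]
Op 3: note_on(84): all voices busy, STEAL voice 0 (pitch 79, oldest) -> assign | voices=[84 86]
Op 4: note_off(86): free voice 1 | voices=[84 -]
Op 5: note_on(77): voice 1 is free -> assigned | voices=[84 77]
Op 6: note_off(84): free voice 0 | voices=[- 77]
Op 7: note_on(82): voice 0 is free -> assigned | voices=[82 77]
Op 8: note_on(88): all voices busy, STEAL voice 1 (pitch 77, oldest) -> assign | voices=[82 88]
Op 9: note_off(88): free voice 1 | voices=[82 -]
Op 10: note_on(87): voice 1 is free -> assigned | voices=[82 87]

Answer: 2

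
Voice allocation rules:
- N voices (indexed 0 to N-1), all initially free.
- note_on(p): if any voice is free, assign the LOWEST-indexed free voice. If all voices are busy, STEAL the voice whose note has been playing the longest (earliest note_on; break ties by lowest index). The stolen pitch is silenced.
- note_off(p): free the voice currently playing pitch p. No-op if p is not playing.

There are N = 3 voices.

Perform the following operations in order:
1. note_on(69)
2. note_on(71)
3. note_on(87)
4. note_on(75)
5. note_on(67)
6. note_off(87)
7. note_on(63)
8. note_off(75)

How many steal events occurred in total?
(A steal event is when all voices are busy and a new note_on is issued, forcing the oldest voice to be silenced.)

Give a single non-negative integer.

Op 1: note_on(69): voice 0 is free -> assigned | voices=[69 - -]
Op 2: note_on(71): voice 1 is free -> assigned | voices=[69 71 -]
Op 3: note_on(87): voice 2 is free -> assigned | voices=[69 71 87]
Op 4: note_on(75): all voices busy, STEAL voice 0 (pitch 69, oldest) -> assign | voices=[75 71 87]
Op 5: note_on(67): all voices busy, STEAL voice 1 (pitch 71, oldest) -> assign | voices=[75 67 87]
Op 6: note_off(87): free voice 2 | voices=[75 67 -]
Op 7: note_on(63): voice 2 is free -> assigned | voices=[75 67 63]
Op 8: note_off(75): free voice 0 | voices=[- 67 63]

Answer: 2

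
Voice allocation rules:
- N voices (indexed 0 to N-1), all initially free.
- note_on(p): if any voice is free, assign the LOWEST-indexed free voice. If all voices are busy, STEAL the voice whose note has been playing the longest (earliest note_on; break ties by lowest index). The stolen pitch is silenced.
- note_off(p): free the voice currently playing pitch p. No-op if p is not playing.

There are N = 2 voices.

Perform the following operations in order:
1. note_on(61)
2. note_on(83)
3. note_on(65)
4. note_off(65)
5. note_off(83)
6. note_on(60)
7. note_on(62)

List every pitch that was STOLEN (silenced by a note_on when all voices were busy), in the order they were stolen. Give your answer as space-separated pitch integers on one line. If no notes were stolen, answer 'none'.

Op 1: note_on(61): voice 0 is free -> assigned | voices=[61 -]
Op 2: note_on(83): voice 1 is free -> assigned | voices=[61 83]
Op 3: note_on(65): all voices busy, STEAL voice 0 (pitch 61, oldest) -> assign | voices=[65 83]
Op 4: note_off(65): free voice 0 | voices=[- 83]
Op 5: note_off(83): free voice 1 | voices=[- -]
Op 6: note_on(60): voice 0 is free -> assigned | voices=[60 -]
Op 7: note_on(62): voice 1 is free -> assigned | voices=[60 62]

Answer: 61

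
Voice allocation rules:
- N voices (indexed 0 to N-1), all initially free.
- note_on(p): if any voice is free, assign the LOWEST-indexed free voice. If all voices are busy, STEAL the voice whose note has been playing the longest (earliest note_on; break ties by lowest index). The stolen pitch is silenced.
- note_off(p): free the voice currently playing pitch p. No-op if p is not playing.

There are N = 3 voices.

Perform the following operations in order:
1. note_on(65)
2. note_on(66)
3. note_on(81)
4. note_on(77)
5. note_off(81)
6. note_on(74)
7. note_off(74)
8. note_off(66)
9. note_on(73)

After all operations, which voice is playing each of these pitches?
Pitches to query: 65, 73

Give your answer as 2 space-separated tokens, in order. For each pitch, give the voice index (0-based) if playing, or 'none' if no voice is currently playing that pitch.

Answer: none 1

Derivation:
Op 1: note_on(65): voice 0 is free -> assigned | voices=[65 - -]
Op 2: note_on(66): voice 1 is free -> assigned | voices=[65 66 -]
Op 3: note_on(81): voice 2 is free -> assigned | voices=[65 66 81]
Op 4: note_on(77): all voices busy, STEAL voice 0 (pitch 65, oldest) -> assign | voices=[77 66 81]
Op 5: note_off(81): free voice 2 | voices=[77 66 -]
Op 6: note_on(74): voice 2 is free -> assigned | voices=[77 66 74]
Op 7: note_off(74): free voice 2 | voices=[77 66 -]
Op 8: note_off(66): free voice 1 | voices=[77 - -]
Op 9: note_on(73): voice 1 is free -> assigned | voices=[77 73 -]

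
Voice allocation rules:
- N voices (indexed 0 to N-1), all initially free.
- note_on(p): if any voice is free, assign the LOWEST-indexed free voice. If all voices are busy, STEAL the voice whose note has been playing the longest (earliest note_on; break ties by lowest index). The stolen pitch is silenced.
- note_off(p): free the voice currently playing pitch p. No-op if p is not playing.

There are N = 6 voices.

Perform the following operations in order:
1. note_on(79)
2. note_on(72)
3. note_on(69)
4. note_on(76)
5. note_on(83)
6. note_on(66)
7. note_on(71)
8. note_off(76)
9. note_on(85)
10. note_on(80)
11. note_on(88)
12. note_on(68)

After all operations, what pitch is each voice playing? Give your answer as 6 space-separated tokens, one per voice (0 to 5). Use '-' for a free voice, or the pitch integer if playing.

Op 1: note_on(79): voice 0 is free -> assigned | voices=[79 - - - - -]
Op 2: note_on(72): voice 1 is free -> assigned | voices=[79 72 - - - -]
Op 3: note_on(69): voice 2 is free -> assigned | voices=[79 72 69 - - -]
Op 4: note_on(76): voice 3 is free -> assigned | voices=[79 72 69 76 - -]
Op 5: note_on(83): voice 4 is free -> assigned | voices=[79 72 69 76 83 -]
Op 6: note_on(66): voice 5 is free -> assigned | voices=[79 72 69 76 83 66]
Op 7: note_on(71): all voices busy, STEAL voice 0 (pitch 79, oldest) -> assign | voices=[71 72 69 76 83 66]
Op 8: note_off(76): free voice 3 | voices=[71 72 69 - 83 66]
Op 9: note_on(85): voice 3 is free -> assigned | voices=[71 72 69 85 83 66]
Op 10: note_on(80): all voices busy, STEAL voice 1 (pitch 72, oldest) -> assign | voices=[71 80 69 85 83 66]
Op 11: note_on(88): all voices busy, STEAL voice 2 (pitch 69, oldest) -> assign | voices=[71 80 88 85 83 66]
Op 12: note_on(68): all voices busy, STEAL voice 4 (pitch 83, oldest) -> assign | voices=[71 80 88 85 68 66]

Answer: 71 80 88 85 68 66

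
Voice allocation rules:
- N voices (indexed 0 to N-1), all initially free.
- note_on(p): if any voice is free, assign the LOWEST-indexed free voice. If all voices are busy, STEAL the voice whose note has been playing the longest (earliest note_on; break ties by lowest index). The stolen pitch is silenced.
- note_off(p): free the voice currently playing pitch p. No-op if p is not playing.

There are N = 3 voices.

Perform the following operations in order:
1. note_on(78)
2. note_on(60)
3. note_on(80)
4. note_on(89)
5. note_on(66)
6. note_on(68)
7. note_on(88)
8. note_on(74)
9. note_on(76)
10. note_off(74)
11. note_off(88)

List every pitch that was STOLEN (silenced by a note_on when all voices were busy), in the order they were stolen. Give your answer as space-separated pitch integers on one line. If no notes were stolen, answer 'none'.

Answer: 78 60 80 89 66 68

Derivation:
Op 1: note_on(78): voice 0 is free -> assigned | voices=[78 - -]
Op 2: note_on(60): voice 1 is free -> assigned | voices=[78 60 -]
Op 3: note_on(80): voice 2 is free -> assigned | voices=[78 60 80]
Op 4: note_on(89): all voices busy, STEAL voice 0 (pitch 78, oldest) -> assign | voices=[89 60 80]
Op 5: note_on(66): all voices busy, STEAL voice 1 (pitch 60, oldest) -> assign | voices=[89 66 80]
Op 6: note_on(68): all voices busy, STEAL voice 2 (pitch 80, oldest) -> assign | voices=[89 66 68]
Op 7: note_on(88): all voices busy, STEAL voice 0 (pitch 89, oldest) -> assign | voices=[88 66 68]
Op 8: note_on(74): all voices busy, STEAL voice 1 (pitch 66, oldest) -> assign | voices=[88 74 68]
Op 9: note_on(76): all voices busy, STEAL voice 2 (pitch 68, oldest) -> assign | voices=[88 74 76]
Op 10: note_off(74): free voice 1 | voices=[88 - 76]
Op 11: note_off(88): free voice 0 | voices=[- - 76]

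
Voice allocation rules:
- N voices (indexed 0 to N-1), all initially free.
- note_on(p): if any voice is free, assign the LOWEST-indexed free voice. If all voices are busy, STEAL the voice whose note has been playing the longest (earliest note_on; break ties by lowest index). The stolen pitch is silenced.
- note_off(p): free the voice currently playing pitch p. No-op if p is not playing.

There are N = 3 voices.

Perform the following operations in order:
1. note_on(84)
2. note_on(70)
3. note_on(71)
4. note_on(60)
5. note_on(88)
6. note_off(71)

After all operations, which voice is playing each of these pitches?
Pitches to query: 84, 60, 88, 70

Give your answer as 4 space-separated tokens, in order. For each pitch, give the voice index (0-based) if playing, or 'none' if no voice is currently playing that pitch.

Answer: none 0 1 none

Derivation:
Op 1: note_on(84): voice 0 is free -> assigned | voices=[84 - -]
Op 2: note_on(70): voice 1 is free -> assigned | voices=[84 70 -]
Op 3: note_on(71): voice 2 is free -> assigned | voices=[84 70 71]
Op 4: note_on(60): all voices busy, STEAL voice 0 (pitch 84, oldest) -> assign | voices=[60 70 71]
Op 5: note_on(88): all voices busy, STEAL voice 1 (pitch 70, oldest) -> assign | voices=[60 88 71]
Op 6: note_off(71): free voice 2 | voices=[60 88 -]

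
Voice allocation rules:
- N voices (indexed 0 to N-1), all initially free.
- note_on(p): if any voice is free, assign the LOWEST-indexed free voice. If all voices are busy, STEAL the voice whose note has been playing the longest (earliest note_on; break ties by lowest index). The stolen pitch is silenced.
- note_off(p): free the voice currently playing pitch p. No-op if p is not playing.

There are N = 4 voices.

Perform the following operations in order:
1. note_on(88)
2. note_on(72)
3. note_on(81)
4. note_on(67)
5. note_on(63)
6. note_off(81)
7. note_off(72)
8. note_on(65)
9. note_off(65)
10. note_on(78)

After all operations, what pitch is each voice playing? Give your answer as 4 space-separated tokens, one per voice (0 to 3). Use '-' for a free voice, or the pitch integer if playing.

Answer: 63 78 - 67

Derivation:
Op 1: note_on(88): voice 0 is free -> assigned | voices=[88 - - -]
Op 2: note_on(72): voice 1 is free -> assigned | voices=[88 72 - -]
Op 3: note_on(81): voice 2 is free -> assigned | voices=[88 72 81 -]
Op 4: note_on(67): voice 3 is free -> assigned | voices=[88 72 81 67]
Op 5: note_on(63): all voices busy, STEAL voice 0 (pitch 88, oldest) -> assign | voices=[63 72 81 67]
Op 6: note_off(81): free voice 2 | voices=[63 72 - 67]
Op 7: note_off(72): free voice 1 | voices=[63 - - 67]
Op 8: note_on(65): voice 1 is free -> assigned | voices=[63 65 - 67]
Op 9: note_off(65): free voice 1 | voices=[63 - - 67]
Op 10: note_on(78): voice 1 is free -> assigned | voices=[63 78 - 67]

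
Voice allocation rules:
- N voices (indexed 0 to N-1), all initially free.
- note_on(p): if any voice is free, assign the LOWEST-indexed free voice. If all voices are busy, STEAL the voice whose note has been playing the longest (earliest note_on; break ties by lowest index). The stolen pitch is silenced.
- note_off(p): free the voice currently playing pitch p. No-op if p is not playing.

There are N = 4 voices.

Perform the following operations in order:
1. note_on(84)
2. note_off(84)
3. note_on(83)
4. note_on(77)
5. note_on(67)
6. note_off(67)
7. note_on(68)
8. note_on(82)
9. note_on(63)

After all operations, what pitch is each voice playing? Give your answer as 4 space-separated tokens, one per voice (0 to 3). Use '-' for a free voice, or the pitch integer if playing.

Op 1: note_on(84): voice 0 is free -> assigned | voices=[84 - - -]
Op 2: note_off(84): free voice 0 | voices=[- - - -]
Op 3: note_on(83): voice 0 is free -> assigned | voices=[83 - - -]
Op 4: note_on(77): voice 1 is free -> assigned | voices=[83 77 - -]
Op 5: note_on(67): voice 2 is free -> assigned | voices=[83 77 67 -]
Op 6: note_off(67): free voice 2 | voices=[83 77 - -]
Op 7: note_on(68): voice 2 is free -> assigned | voices=[83 77 68 -]
Op 8: note_on(82): voice 3 is free -> assigned | voices=[83 77 68 82]
Op 9: note_on(63): all voices busy, STEAL voice 0 (pitch 83, oldest) -> assign | voices=[63 77 68 82]

Answer: 63 77 68 82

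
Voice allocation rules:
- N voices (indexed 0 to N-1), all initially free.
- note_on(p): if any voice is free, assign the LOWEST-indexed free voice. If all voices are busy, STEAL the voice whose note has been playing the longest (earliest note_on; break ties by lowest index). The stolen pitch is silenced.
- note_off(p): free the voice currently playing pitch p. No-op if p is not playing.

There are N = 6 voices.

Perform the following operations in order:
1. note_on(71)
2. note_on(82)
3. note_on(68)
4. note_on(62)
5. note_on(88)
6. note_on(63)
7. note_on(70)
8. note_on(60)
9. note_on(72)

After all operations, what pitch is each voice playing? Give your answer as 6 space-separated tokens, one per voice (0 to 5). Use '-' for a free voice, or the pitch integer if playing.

Answer: 70 60 72 62 88 63

Derivation:
Op 1: note_on(71): voice 0 is free -> assigned | voices=[71 - - - - -]
Op 2: note_on(82): voice 1 is free -> assigned | voices=[71 82 - - - -]
Op 3: note_on(68): voice 2 is free -> assigned | voices=[71 82 68 - - -]
Op 4: note_on(62): voice 3 is free -> assigned | voices=[71 82 68 62 - -]
Op 5: note_on(88): voice 4 is free -> assigned | voices=[71 82 68 62 88 -]
Op 6: note_on(63): voice 5 is free -> assigned | voices=[71 82 68 62 88 63]
Op 7: note_on(70): all voices busy, STEAL voice 0 (pitch 71, oldest) -> assign | voices=[70 82 68 62 88 63]
Op 8: note_on(60): all voices busy, STEAL voice 1 (pitch 82, oldest) -> assign | voices=[70 60 68 62 88 63]
Op 9: note_on(72): all voices busy, STEAL voice 2 (pitch 68, oldest) -> assign | voices=[70 60 72 62 88 63]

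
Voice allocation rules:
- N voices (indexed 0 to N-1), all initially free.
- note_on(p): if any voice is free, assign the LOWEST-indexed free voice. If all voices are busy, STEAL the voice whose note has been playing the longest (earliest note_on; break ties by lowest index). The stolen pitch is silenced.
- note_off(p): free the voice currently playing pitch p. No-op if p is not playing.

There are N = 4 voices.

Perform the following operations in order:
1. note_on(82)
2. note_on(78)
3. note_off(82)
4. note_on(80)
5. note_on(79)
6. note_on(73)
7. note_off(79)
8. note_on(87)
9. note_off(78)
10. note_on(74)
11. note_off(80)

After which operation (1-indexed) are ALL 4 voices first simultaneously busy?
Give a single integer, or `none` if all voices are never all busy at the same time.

Op 1: note_on(82): voice 0 is free -> assigned | voices=[82 - - -]
Op 2: note_on(78): voice 1 is free -> assigned | voices=[82 78 - -]
Op 3: note_off(82): free voice 0 | voices=[- 78 - -]
Op 4: note_on(80): voice 0 is free -> assigned | voices=[80 78 - -]
Op 5: note_on(79): voice 2 is free -> assigned | voices=[80 78 79 -]
Op 6: note_on(73): voice 3 is free -> assigned | voices=[80 78 79 73]
Op 7: note_off(79): free voice 2 | voices=[80 78 - 73]
Op 8: note_on(87): voice 2 is free -> assigned | voices=[80 78 87 73]
Op 9: note_off(78): free voice 1 | voices=[80 - 87 73]
Op 10: note_on(74): voice 1 is free -> assigned | voices=[80 74 87 73]
Op 11: note_off(80): free voice 0 | voices=[- 74 87 73]

Answer: 6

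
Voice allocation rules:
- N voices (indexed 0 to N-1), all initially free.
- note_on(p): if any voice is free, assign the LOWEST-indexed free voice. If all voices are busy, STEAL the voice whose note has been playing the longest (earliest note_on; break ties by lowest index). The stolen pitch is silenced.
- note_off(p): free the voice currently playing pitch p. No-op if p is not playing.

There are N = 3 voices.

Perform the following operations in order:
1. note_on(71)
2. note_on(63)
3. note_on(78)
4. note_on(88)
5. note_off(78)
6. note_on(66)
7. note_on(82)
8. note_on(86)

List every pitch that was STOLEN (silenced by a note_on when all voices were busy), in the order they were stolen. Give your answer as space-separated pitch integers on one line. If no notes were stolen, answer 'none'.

Op 1: note_on(71): voice 0 is free -> assigned | voices=[71 - -]
Op 2: note_on(63): voice 1 is free -> assigned | voices=[71 63 -]
Op 3: note_on(78): voice 2 is free -> assigned | voices=[71 63 78]
Op 4: note_on(88): all voices busy, STEAL voice 0 (pitch 71, oldest) -> assign | voices=[88 63 78]
Op 5: note_off(78): free voice 2 | voices=[88 63 -]
Op 6: note_on(66): voice 2 is free -> assigned | voices=[88 63 66]
Op 7: note_on(82): all voices busy, STEAL voice 1 (pitch 63, oldest) -> assign | voices=[88 82 66]
Op 8: note_on(86): all voices busy, STEAL voice 0 (pitch 88, oldest) -> assign | voices=[86 82 66]

Answer: 71 63 88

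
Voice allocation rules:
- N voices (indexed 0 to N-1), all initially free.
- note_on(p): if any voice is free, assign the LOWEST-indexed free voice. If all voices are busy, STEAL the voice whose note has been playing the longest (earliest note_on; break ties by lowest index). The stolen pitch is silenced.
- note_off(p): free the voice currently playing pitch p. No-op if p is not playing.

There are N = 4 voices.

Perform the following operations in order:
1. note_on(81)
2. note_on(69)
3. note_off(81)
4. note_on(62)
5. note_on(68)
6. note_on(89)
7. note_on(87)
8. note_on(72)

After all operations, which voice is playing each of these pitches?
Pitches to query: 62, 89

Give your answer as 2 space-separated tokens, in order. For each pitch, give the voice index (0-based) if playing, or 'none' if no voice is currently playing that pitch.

Answer: none 3

Derivation:
Op 1: note_on(81): voice 0 is free -> assigned | voices=[81 - - -]
Op 2: note_on(69): voice 1 is free -> assigned | voices=[81 69 - -]
Op 3: note_off(81): free voice 0 | voices=[- 69 - -]
Op 4: note_on(62): voice 0 is free -> assigned | voices=[62 69 - -]
Op 5: note_on(68): voice 2 is free -> assigned | voices=[62 69 68 -]
Op 6: note_on(89): voice 3 is free -> assigned | voices=[62 69 68 89]
Op 7: note_on(87): all voices busy, STEAL voice 1 (pitch 69, oldest) -> assign | voices=[62 87 68 89]
Op 8: note_on(72): all voices busy, STEAL voice 0 (pitch 62, oldest) -> assign | voices=[72 87 68 89]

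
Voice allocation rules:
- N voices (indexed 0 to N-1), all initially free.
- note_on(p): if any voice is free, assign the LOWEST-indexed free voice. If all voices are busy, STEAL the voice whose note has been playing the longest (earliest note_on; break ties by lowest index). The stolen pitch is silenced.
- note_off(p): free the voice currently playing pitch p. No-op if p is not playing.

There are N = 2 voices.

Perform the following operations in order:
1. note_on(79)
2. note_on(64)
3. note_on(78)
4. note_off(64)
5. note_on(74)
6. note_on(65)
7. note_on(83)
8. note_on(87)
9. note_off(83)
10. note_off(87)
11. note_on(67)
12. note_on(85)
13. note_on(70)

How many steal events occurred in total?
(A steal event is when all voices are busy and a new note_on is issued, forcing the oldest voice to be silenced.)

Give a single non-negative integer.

Op 1: note_on(79): voice 0 is free -> assigned | voices=[79 -]
Op 2: note_on(64): voice 1 is free -> assigned | voices=[79 64]
Op 3: note_on(78): all voices busy, STEAL voice 0 (pitch 79, oldest) -> assign | voices=[78 64]
Op 4: note_off(64): free voice 1 | voices=[78 -]
Op 5: note_on(74): voice 1 is free -> assigned | voices=[78 74]
Op 6: note_on(65): all voices busy, STEAL voice 0 (pitch 78, oldest) -> assign | voices=[65 74]
Op 7: note_on(83): all voices busy, STEAL voice 1 (pitch 74, oldest) -> assign | voices=[65 83]
Op 8: note_on(87): all voices busy, STEAL voice 0 (pitch 65, oldest) -> assign | voices=[87 83]
Op 9: note_off(83): free voice 1 | voices=[87 -]
Op 10: note_off(87): free voice 0 | voices=[- -]
Op 11: note_on(67): voice 0 is free -> assigned | voices=[67 -]
Op 12: note_on(85): voice 1 is free -> assigned | voices=[67 85]
Op 13: note_on(70): all voices busy, STEAL voice 0 (pitch 67, oldest) -> assign | voices=[70 85]

Answer: 5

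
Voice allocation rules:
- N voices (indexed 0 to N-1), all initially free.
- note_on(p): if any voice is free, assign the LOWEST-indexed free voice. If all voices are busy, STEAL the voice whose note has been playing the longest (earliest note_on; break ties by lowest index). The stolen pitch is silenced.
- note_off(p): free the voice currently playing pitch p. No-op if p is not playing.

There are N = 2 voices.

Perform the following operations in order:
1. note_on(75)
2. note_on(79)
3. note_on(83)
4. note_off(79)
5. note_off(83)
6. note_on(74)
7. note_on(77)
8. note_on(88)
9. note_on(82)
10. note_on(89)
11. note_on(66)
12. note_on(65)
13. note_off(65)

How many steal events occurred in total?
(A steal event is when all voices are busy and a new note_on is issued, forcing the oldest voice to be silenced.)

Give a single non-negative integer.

Op 1: note_on(75): voice 0 is free -> assigned | voices=[75 -]
Op 2: note_on(79): voice 1 is free -> assigned | voices=[75 79]
Op 3: note_on(83): all voices busy, STEAL voice 0 (pitch 75, oldest) -> assign | voices=[83 79]
Op 4: note_off(79): free voice 1 | voices=[83 -]
Op 5: note_off(83): free voice 0 | voices=[- -]
Op 6: note_on(74): voice 0 is free -> assigned | voices=[74 -]
Op 7: note_on(77): voice 1 is free -> assigned | voices=[74 77]
Op 8: note_on(88): all voices busy, STEAL voice 0 (pitch 74, oldest) -> assign | voices=[88 77]
Op 9: note_on(82): all voices busy, STEAL voice 1 (pitch 77, oldest) -> assign | voices=[88 82]
Op 10: note_on(89): all voices busy, STEAL voice 0 (pitch 88, oldest) -> assign | voices=[89 82]
Op 11: note_on(66): all voices busy, STEAL voice 1 (pitch 82, oldest) -> assign | voices=[89 66]
Op 12: note_on(65): all voices busy, STEAL voice 0 (pitch 89, oldest) -> assign | voices=[65 66]
Op 13: note_off(65): free voice 0 | voices=[- 66]

Answer: 6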